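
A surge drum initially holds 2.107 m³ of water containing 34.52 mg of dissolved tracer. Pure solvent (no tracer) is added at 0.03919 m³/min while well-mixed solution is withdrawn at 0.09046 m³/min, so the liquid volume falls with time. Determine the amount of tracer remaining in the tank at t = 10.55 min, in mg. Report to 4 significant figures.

Let m(t) be the amount of tracer. Volume: V(t) = V₀ + (Q_in − Q_out) t = 2.107 − 0.0512700 t; V(10.55) = 1.56610 m³.
No tracer enters, so dm/dt = −Q_out · (m/V).
dm/m = −Q_out dt/(V₀ − 0.0512700 t); integrating gives ln(m/m₀) = −(Q_out/(Q_in−Q_out)) ln(V/V₀).
m = m₀ (V₀/V)^(Q_out/(Q_in−Q_out)) = 34.52 × (2.107/1.56610)^(-1.76438) = 20.4522 mg.

20.45 mg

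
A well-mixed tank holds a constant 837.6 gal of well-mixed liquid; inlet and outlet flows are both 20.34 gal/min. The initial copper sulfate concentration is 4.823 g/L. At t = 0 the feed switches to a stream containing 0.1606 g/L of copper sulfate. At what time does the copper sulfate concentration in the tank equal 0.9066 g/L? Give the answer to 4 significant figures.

Mass balance on the solute (V constant): V dC/dt = Q(C_in − C), so τ = V/Q = 41.1799 min.
C(t) = C_in + (C₀ − C_in) e^(−t/τ). Set C = 0.9066 and solve for t:
e^(−t/τ) = (C − C_in)/(C₀ − C_in) = (0.9066 − 0.1606)/(4.823 − 0.1606) = 0.160003
t = −τ ln(…) = 41.1799 × 1.83256 = 75.4647 min.

75.46 min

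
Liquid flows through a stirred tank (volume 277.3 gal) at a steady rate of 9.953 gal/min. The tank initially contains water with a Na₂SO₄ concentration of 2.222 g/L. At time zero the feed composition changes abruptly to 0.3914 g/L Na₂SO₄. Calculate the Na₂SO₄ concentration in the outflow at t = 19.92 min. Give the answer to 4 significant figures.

Unsteady species balance (constant V, well mixed): V dC/dt = Q(C_in − C).
Time constant τ = V/Q = 277.3/9.953 = 27.8609 min.
This is linear first-order; C(t) = C_in + (C₀ − C_in) e^(−t/τ).
C(19.92) = 0.3914 + (2.222 − 0.3914)·e^(−19.92/27.8609) = 0.3914 + (1.83060)·0.489202 = 1.28693 g/L.

1.287 g/L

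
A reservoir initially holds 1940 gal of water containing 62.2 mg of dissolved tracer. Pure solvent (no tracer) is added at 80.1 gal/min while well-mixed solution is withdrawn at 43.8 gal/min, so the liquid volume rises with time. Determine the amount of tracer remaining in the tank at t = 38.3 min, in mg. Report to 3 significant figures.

Total volume: dV/dt = Q_in − Q_out = 36.300 gal/min, so V(t) = 1940 + 36.300 t and V(38.3) = 3330.3 gal.
No tracer enters, so dm/dt = −Q_out · (m/V).
dm/m = −Q_out dt/(V₀ + 36.300 t); integrating gives ln(m/m₀) = −(Q_out/(Q_in−Q_out)) ln(V/V₀).
m = m₀ (V₀/V)^(Q_out/(Q_in−Q_out)) = 62.2 × (1940/3330.3)^(1.2066) = 32.406 mg.

32.4 mg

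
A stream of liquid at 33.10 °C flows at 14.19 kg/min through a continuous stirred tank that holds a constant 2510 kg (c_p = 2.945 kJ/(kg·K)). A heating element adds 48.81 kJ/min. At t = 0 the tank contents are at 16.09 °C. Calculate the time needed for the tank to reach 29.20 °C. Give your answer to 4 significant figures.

M c_p dT/dt = ṁ c_p (T_in − T) + Q̇.
τ = M/ṁ = 176.885 min; T_ss = T_in + Q̇/(ṁ c_p) = 34.2680 °C.
T(t) = T_ss + (T₀ − T_ss) e^(−t/τ). Set T = 29.20:
e^(−t/τ) = (29.20 − 34.2680)/(16.09 − 34.2680) = 0.278798
t = −176.885 · ln(0.278798) = 225.929 min.

225.9 min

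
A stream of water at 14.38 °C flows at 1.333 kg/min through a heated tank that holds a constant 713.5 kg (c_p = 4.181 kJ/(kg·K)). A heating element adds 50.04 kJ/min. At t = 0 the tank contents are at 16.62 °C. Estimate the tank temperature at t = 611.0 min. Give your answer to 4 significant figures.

Unsteady energy balance on the tank contents: M c_p dT/dt = ṁ c_p (T_in − T) + 50.04.
τ = M/ṁ = 535.259 min; T_ss = T_in + Q̇/(ṁ c_p) = 14.38 + 50.04/(1.333·4.181) = 23.3586 °C.
Integrating: T(t) = T_ss + (T₀ − T_ss) e^(−t/τ).
T(611.0) = 23.3586 + (-6.73857)·e^(−611.0/535.259) = 23.3586 + (-6.73857)·0.319338 = 21.2067 °C.

21.21 °C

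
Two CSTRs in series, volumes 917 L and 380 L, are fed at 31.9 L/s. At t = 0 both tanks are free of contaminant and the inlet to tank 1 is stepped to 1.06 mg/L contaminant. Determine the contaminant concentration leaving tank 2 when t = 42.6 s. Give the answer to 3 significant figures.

Time constants: τᵢ = Vᵢ/Q for each well-mixed tank.
τ₁ = 917/31.9 = 28.746 s; τ₂ = 380/31.9 = 11.912 s.
Solving the cascade with C₁(0)=C₂(0)=0 gives C₂(t) = C_in[1 − (τ₁ e^(−t/τ₁) − τ₂ e^(−t/τ₂))/(τ₁ − τ₂)].
At t = 42.6: e^(−t/τ₁) = 0.22720, e^(−t/τ₂) = 0.027983.
C₂ = 1.06·[1 − (28.746·0.22720 − 11.912·0.027983)/(16.834)] = 1.06·0.63183 = 0.66974 mg/L.

0.670 mg/L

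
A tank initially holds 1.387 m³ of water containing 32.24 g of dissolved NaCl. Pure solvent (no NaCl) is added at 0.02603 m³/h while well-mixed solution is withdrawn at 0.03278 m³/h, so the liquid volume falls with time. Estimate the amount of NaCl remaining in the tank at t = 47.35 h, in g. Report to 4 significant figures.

9.036 g

Let m(t) be the amount of NaCl. Volume: V(t) = V₀ + (Q_in − Q_out) t = 1.387 − 0.00675000 t; V(47.35) = 1.06739 m³.
No NaCl enters, so dm/dt = −Q_out · (m/V).
Separate: dm/m = −Q_out dt/V(t) ⇒ ln(m/m₀) = −(Q_out/(Q_in−Q_out)) ln(V/V₀).
m = m₀ (V₀/V)^(Q_out/(Q_in−Q_out)) = 32.24 × (1.387/1.06739)^(-4.85630) = 9.03587 g.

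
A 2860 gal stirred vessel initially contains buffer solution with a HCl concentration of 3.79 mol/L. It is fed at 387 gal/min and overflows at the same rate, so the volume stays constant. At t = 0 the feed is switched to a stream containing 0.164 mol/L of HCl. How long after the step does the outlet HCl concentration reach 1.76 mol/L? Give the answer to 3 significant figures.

6.06 min

Species balance: V dC/dt = Q(C_in − C) ⇒ τ = V/Q = 7.3902 min.
C(t) = C_in + (C₀ − C_in) e^(−t/τ). Set C = 1.76 and solve for t:
e^(−t/τ) = (C − C_in)/(C₀ − C_in) = (1.76 − 0.164)/(3.79 − 0.164) = 0.44015
t = −τ ln(…) = 7.3902 × 0.82063 = 6.0646 min.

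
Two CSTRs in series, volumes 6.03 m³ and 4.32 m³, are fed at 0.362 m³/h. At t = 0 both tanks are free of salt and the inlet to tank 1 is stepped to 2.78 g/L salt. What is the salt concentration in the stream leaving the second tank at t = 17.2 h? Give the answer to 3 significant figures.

Each tank obeys Vᵢ dCᵢ/dt = Q(Cᵢ₋₁ − Cᵢ), so τᵢ = Vᵢ/Q.
τ₁ = 6.03/0.362 = 16.657 h; τ₂ = 4.32/0.362 = 11.934 h.
Tank 1: C₁ = C_in(1 − e^(−t/τ₁)). Tank 2 (τ₁ ≠ τ₂): C₂ = C_in[1 − (τ₁ e^(−t/τ₁) − τ₂ e^(−t/τ₂))/(τ₁ − τ₂)].
At t = 17.2: e^(−t/τ₁) = 0.35609, e^(−t/τ₂) = 0.23662.
C₂ = 2.78·[1 − (16.657·0.35609 − 11.934·0.23662)/(4.7238)] = 2.78·0.34209 = 0.95101 g/L.

0.951 g/L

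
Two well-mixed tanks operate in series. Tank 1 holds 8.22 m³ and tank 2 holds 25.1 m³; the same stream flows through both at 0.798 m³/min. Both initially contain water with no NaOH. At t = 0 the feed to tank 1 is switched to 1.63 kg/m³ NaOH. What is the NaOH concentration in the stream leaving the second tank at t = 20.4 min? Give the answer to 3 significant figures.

Species balance on tank i: dCᵢ/dt = (Cᵢ₋₁ − Cᵢ)/τᵢ with τᵢ = Vᵢ/Q.
τ₁ = 8.22/0.798 = 10.301 min; τ₂ = 25.1/0.798 = 31.454 min.
Tank 1: C₁ = C_in(1 − e^(−t/τ₁)). Tank 2 (τ₁ ≠ τ₂): C₂ = C_in[1 − (τ₁ e^(−t/τ₁) − τ₂ e^(−t/τ₂))/(τ₁ − τ₂)].
At t = 20.4: e^(−t/τ₁) = 0.13801, e^(−t/τ₂) = 0.52279.
C₂ = 1.63·[1 − (10.301·0.13801 − 31.454·0.52279)/(-21.153)] = 1.63·0.28983 = 0.47243 kg/m³.

0.472 kg/m³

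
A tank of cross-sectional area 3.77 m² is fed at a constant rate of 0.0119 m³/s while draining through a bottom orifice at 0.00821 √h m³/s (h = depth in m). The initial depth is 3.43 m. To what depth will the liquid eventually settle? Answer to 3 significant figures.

A dh/dt = Q_in − 0.00821 √h. Steady state requires inflow = outflow:
Q_in = 0.00821 √h_ss ⇒ √h_ss = 0.0119/0.00821 = 1.4495.
h_ss = 1.4495² = 2.1009 m. (Since h₀ = 3.43 m > h_ss, the level will fall toward this value.)

2.10 m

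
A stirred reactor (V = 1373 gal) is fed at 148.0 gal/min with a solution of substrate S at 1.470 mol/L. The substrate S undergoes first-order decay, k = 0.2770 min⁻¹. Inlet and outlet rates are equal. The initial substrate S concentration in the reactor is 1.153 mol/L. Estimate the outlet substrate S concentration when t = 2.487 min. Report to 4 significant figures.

0.6965 mol/L

V dC/dt = Q(C_in − C) − k V C.
This is linear with rate a = Q/V + k = 0.384793 min⁻¹.
C_ss = Q C_in/(Q + kV) = 0.411795 mol/L; C(t) = C_ss + (C₀ − C_ss) e^(−a t).
C(2.487) = 0.411795 + (0.741205)·e^(−0.384793·2.487) = 0.411795 + (0.741205)·0.384051 = 0.696455 mol/L.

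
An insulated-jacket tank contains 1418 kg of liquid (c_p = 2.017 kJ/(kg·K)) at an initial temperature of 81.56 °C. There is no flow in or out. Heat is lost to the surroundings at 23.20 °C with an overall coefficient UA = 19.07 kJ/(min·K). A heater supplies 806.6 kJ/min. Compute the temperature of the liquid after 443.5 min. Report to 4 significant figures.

M c_p dT/dt = −UA(T − T_amb) + Q̇.
dT/dt = (T_ss − T)/τ with T_ss = T_amb + Q̇/UA = 23.20 + 806.6/19.07 = 65.4968 °C, τ = M c_p/UA = 1418·2.017/19.07 = 149.979 min.
T approaches T_ss exponentially: T(t) = T_ss + (T₀ − T_ss) e^(−t/τ).
T(443.5) = 65.4968 + (16.0632)·0.0519708 = 66.3316 °C.

66.33 °C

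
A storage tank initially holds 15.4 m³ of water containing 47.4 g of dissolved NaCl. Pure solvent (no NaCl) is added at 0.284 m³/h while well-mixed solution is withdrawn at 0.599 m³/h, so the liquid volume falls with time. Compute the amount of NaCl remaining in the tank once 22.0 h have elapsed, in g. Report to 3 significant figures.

15.2 g

Total volume: dV/dt = Q_in − Q_out = -0.31500 m³/h, so V(t) = 15.4 − 0.31500 t and V(22.0) = 8.4700 m³.
No NaCl enters, so dm/dt = −Q_out · (m/V).
dm/m = −Q_out dt/(V₀ − 0.31500 t); integrating gives ln(m/m₀) = −(Q_out/(Q_in−Q_out)) ln(V/V₀).
m = m₀ (V₀/V)^(Q_out/(Q_in−Q_out)) = 47.4 × (15.4/8.4700)^(-1.9016) = 15.207 g.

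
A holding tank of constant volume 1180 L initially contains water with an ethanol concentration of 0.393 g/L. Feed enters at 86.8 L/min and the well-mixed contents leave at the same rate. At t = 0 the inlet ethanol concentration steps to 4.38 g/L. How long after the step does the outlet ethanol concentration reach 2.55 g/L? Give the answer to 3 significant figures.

10.6 min

Species balance: V dC/dt = Q(C_in − C) ⇒ τ = V/Q = 13.594 min.
C(t) = C_in + (C₀ − C_in) e^(−t/τ). Set C = 2.55 and solve for t:
e^(−t/τ) = (C − C_in)/(C₀ − C_in) = (2.55 − 4.38)/(0.393 − 4.38) = 0.45899
t = −τ ln(…) = 13.594 × 0.77872 = 10.586 min.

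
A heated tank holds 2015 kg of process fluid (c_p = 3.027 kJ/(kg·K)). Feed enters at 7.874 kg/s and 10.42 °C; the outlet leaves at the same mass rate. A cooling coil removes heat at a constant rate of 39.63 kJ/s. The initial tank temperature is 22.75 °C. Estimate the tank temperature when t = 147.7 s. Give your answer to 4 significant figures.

M c_p dT/dt = ṁ c_p (T_in − T) − Q̇.
τ = M/ṁ = 255.906 s; T_ss = T_in − Q̇/(ṁ c_p) = 10.42 − 39.63/(7.874·3.027) = 8.75729 °C.
This is linear first-order; T(t) = T_ss + (T₀ − T_ss) e^(−t/τ).
T(147.7) = 8.75729 + (13.9927)·e^(−147.7/255.906) = 8.75729 + (13.9927)·0.561487 = 16.6140 °C.

16.61 °C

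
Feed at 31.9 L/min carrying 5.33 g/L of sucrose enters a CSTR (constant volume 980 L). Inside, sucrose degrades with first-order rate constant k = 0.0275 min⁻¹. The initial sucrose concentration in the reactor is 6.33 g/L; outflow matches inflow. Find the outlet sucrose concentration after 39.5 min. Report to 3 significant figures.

Accumulation = in − out − consumed: V dC/dt = Q C_in − Q C − k V C.
This is linear with rate a = Q/V + k = 0.060051 min⁻¹.
C_ss = Q C_in/(Q + kV) = 2.8892 g/L; C(t) = C_ss + (C₀ − C_ss) e^(−a t).
C(39.5) = 2.8892 + (3.4408)·e^(−0.060051·39.5) = 2.8892 + (3.4408)·0.093293 = 3.2102 g/L.

3.21 g/L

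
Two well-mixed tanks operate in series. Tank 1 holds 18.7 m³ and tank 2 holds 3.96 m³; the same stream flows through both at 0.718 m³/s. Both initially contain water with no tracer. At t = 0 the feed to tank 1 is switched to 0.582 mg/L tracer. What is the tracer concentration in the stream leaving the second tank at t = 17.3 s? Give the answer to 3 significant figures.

0.209 mg/L

Species balance on tank i: dCᵢ/dt = (Cᵢ₋₁ − Cᵢ)/τᵢ with τᵢ = Vᵢ/Q.
τ₁ = 18.7/0.718 = 26.045 s; τ₂ = 3.96/0.718 = 5.5153 s.
Tank 1: C₁ = C_in(1 − e^(−t/τ₁)). Tank 2 (τ₁ ≠ τ₂): C₂ = C_in[1 − (τ₁ e^(−t/τ₁) − τ₂ e^(−t/τ₂))/(τ₁ − τ₂)].
At t = 17.3: e^(−t/τ₁) = 0.51466, e^(−t/τ₂) = 0.043425.
C₂ = 0.582·[1 − (26.045·0.51466 − 5.5153·0.043425)/(20.529)] = 0.582·0.35874 = 0.20879 mg/L.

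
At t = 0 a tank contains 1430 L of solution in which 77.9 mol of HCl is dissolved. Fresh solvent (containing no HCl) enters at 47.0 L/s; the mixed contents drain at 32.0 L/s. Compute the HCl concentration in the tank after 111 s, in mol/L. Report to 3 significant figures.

0.00485 mol/L

Total volume: dV/dt = Q_in − Q_out = 15.000 L/s, so V(t) = 1430 + 15.000 t and V(111) = 3095.0 L.
Solute balance: dm/dt = 0 − Q_out C = −Q_out m/V(t).
Separate: dm/m = −Q_out dt/V(t) ⇒ ln(m/m₀) = −(Q_out/(Q_in−Q_out)) ln(V/V₀).
m = m₀ (V₀/V)^(Q_out/(Q_in−Q_out)) = 77.9 × (1430/3095.0)^(2.1333) = 15.003 mol.
C = m/V = 15.003/3095.0 = 0.0048475 mol/L.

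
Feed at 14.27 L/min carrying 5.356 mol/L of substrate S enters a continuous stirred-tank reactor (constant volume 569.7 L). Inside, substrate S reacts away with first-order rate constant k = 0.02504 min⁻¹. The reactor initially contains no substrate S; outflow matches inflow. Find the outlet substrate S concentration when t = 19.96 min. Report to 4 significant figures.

V dC/dt = Q(C_in − C) − k V C.
This is linear with rate a = Q/V + k = 0.0500883 min⁻¹.
C_ss = Q C_in/(Q + kV) = 2.67844 mol/L; C(t) = C_ss + (C₀ − C_ss) e^(−a t).
C(19.96) = 2.67844 + (-2.67844)·e^(−0.0500883·19.96) = 2.67844 + (-2.67844)·0.367967 = 1.69286 mol/L.

1.693 mol/L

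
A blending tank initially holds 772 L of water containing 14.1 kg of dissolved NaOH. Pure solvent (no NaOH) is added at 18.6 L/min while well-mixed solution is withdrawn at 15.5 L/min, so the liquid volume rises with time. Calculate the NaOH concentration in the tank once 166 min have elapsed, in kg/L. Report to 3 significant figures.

Let m(t) be the amount of NaOH. Volume: V(t) = V₀ + (Q_in − Q_out) t = 772 + 3.1000 t; V(166) = 1286.6 L.
No NaOH enters, so dm/dt = −Q_out · (m/V).
Separate: dm/m = −Q_out dt/V(t) ⇒ ln(m/m₀) = −(Q_out/(Q_in−Q_out)) ln(V/V₀).
m = m₀ (V₀/V)^(Q_out/(Q_in−Q_out)) = 14.1 × (772/1286.6)^(5.0000) = 1.0967 kg.
C = m/V = 1.0967/1286.6 = 0.00085240 kg/L.

0.000852 kg/L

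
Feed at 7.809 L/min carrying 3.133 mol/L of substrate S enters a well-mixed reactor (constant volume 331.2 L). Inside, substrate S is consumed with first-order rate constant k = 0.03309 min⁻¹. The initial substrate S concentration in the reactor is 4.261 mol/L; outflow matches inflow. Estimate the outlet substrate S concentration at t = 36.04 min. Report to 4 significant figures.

1.687 mol/L

Accumulation = in − out − consumed: V dC/dt = Q C_in − Q C − k V C.
This is linear with rate a = Q/V + k = 0.0566679 min⁻¹.
C_ss = Q C_in/(Q + kV) = 1.30355 mol/L; C(t) = C_ss + (C₀ − C_ss) e^(−a t).
C(36.04) = 1.30355 + (2.95745)·e^(−0.0566679·36.04) = 1.30355 + (2.95745)·0.129729 = 1.68722 mol/L.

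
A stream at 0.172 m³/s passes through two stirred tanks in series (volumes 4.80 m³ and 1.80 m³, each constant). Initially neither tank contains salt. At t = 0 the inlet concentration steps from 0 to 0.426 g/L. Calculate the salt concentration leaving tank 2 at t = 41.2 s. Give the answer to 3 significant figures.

0.275 g/L

Each tank obeys Vᵢ dCᵢ/dt = Q(Cᵢ₋₁ − Cᵢ), so τᵢ = Vᵢ/Q.
τ₁ = 4.80/0.172 = 27.907 s; τ₂ = 1.80/0.172 = 10.465 s.
Tank 1: C₁ = C_in(1 − e^(−t/τ₁)). Tank 2 (τ₁ ≠ τ₂): C₂ = C_in[1 − (τ₁ e^(−t/τ₁) − τ₂ e^(−t/τ₂))/(τ₁ − τ₂)].
At t = 41.2: e^(−t/τ₁) = 0.22847, e^(−t/τ₂) = 0.019509.
C₂ = 0.426·[1 − (27.907·0.22847 − 10.465·0.019509)/(17.442)] = 0.426·0.64615 = 0.27526 g/L.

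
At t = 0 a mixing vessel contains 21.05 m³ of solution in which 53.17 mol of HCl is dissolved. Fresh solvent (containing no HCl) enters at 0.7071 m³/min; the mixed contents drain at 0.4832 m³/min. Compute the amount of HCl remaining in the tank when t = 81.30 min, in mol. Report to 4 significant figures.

13.86 mol

Total volume: dV/dt = Q_in − Q_out = 0.223900 m³/min, so V(t) = 21.05 + 0.223900 t and V(81.30) = 39.2531 m³.
No HCl enters, so dm/dt = −Q_out · (m/V).
Separate: dm/m = −Q_out dt/V(t) ⇒ ln(m/m₀) = −(Q_out/(Q_in−Q_out)) ln(V/V₀).
m = m₀ (V₀/V)^(Q_out/(Q_in−Q_out)) = 53.17 × (21.05/39.2531)^(2.15811) = 13.8560 mol.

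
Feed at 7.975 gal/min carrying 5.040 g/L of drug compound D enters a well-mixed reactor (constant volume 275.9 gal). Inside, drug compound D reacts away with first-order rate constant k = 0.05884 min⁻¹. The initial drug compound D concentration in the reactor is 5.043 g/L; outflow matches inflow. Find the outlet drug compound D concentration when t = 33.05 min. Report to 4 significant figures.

Accumulation = in − out − consumed: V dC/dt = Q C_in − Q C − k V C.
dC/dt = (Q/V) C_in − (Q/V + k) C; effective rate a = Q/V + k = 0.0289054 + 0.05884 = 0.0877454 min⁻¹.
C_ss = Q C_in/(Q + kV) = 1.66029 g/L; C(t) = C_ss + (C₀ − C_ss) e^(−a t).
C(33.05) = 1.66029 + (3.38271)·e^(−0.0877454·33.05) = 1.66029 + (3.38271)·0.0550240 = 1.84642 g/L.

1.846 g/L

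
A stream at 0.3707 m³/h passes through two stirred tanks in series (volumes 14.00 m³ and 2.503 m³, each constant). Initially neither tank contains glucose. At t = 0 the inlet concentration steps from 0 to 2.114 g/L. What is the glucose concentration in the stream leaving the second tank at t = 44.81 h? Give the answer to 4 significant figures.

1.329 g/L

Each tank obeys Vᵢ dCᵢ/dt = Q(Cᵢ₋₁ − Cᵢ), so τᵢ = Vᵢ/Q.
τ₁ = 14.00/0.3707 = 37.7664 h; τ₂ = 2.503/0.3707 = 6.75209 h.
Solving the cascade with C₁(0)=C₂(0)=0 gives C₂(t) = C_in[1 − (τ₁ e^(−t/τ₁) − τ₂ e^(−t/τ₂))/(τ₁ − τ₂)].
At t = 44.81: e^(−t/τ₁) = 0.305286, e^(−t/τ₂) = 0.00131166.
C₂ = 2.114·[1 − (37.7664·0.305286 − 6.75209·0.00131166)/(31.0143)] = 2.114·0.628536 = 1.32872 g/L.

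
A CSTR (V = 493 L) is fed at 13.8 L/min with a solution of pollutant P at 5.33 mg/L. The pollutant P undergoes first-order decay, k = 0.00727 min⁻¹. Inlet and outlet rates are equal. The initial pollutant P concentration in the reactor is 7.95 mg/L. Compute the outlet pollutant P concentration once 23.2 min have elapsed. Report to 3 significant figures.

V dC/dt = Q(C_in − C) − k V C.
dC/dt = (Q/V) C_in − (Q/V + k) C; effective rate a = Q/V + k = 0.027992 + 0.00727 = 0.035262 min⁻¹.
C_ss = Q C_in/(Q + kV) = 4.2311 mg/L; C(t) = C_ss + (C₀ − C_ss) e^(−a t).
C(23.2) = 4.2311 + (3.7189)·e^(−0.035262·23.2) = 4.2311 + (3.7189)·0.44128 = 5.8722 mg/L.

5.87 mg/L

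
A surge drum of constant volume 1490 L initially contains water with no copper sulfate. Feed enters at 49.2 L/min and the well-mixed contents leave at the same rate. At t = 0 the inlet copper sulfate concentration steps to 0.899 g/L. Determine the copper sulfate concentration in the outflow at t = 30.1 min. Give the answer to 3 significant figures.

Mass balance on the solute (V constant): V dC/dt = Q(C_in − C).
Time constant τ = V/Q = 1490/49.2 = 30.285 min.
Integrating: C(t) = C_in + (C₀ − C_in) e^(−t/τ).
C(30.1) = 0.899 + (0 − 0.899)·e^(−30.1/30.285) = 0.899 + (-0.89900)·0.37013 = 0.56625 g/L.

0.566 g/L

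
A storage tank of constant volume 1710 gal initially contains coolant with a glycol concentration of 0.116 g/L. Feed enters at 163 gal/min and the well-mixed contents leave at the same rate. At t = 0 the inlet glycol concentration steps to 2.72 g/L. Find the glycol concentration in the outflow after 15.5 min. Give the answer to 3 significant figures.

Species balance on the tank: V dC/dt = Q(C_in − C).
Rewrite as dC/dt + C/τ = C_in/τ, τ = V/Q = 10.491 min.
This is linear first-order; C(t) = C_in + (C₀ − C_in) e^(−t/τ).
C(15.5) = 2.72 + (0.116 − 2.72)·e^(−15.5/10.491) = 2.72 + (-2.6040)·0.22821 = 2.1257 g/L.

2.13 g/L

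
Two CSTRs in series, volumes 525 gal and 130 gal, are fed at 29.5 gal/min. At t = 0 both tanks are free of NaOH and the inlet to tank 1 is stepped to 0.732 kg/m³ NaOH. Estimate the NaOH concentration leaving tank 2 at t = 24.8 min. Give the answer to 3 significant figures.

0.491 kg/m³

Species balance on tank i: dCᵢ/dt = (Cᵢ₋₁ − Cᵢ)/τᵢ with τᵢ = Vᵢ/Q.
τ₁ = 525/29.5 = 17.797 min; τ₂ = 130/29.5 = 4.4068 min.
Solving the cascade with C₁(0)=C₂(0)=0 gives C₂(t) = C_in[1 − (τ₁ e^(−t/τ₁) − τ₂ e^(−t/τ₂))/(τ₁ − τ₂)].
At t = 24.8: e^(−t/τ₁) = 0.24820, e^(−t/τ₂) = 0.0035969.
C₂ = 0.732·[1 − (17.797·0.24820 − 4.4068·0.0035969)/(13.390)] = 0.732·0.67130 = 0.49139 kg/m³.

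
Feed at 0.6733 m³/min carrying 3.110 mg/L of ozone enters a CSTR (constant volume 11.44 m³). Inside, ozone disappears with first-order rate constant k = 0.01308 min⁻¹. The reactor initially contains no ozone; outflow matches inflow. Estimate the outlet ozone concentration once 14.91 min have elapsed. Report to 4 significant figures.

Accumulation = in − out − consumed: V dC/dt = Q C_in − Q C − k V C.
dC/dt = (Q/V) C_in − (Q/V + k) C; effective rate a = Q/V + k = 0.0588549 + 0.01308 = 0.0719349 min⁻¹.
C_ss = Q C_in/(Q + kV) = 2.54451 mg/L; C(t) = C_ss + (C₀ − C_ss) e^(−a t).
C(14.91) = 2.54451 + (-2.54451)·e^(−0.0719349·14.91) = 2.54451 + (-2.54451)·0.342135 = 1.67394 mg/L.

1.674 mg/L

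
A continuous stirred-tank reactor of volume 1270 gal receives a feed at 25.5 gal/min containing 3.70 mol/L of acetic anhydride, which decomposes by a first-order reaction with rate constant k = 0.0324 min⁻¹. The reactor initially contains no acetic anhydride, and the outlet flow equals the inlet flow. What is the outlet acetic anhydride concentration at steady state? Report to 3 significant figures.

Accumulation = in − out − consumed: V dC/dt = Q C_in − Q C − k V C.
At steady state: 0 = Q C_in − (Q + kV) C_ss, so C_ss = Q C_in/(Q + kV).
C_ss = 25.5·3.70/(25.5 + 0.0324·1270) = 94.350/66.648 = 1.4156 mol/L.

1.42 mol/L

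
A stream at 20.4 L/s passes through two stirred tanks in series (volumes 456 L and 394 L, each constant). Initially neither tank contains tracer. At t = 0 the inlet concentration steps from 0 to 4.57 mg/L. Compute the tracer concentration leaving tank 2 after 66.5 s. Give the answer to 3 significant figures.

3.78 mg/L

Time constants: τᵢ = Vᵢ/Q for each well-mixed tank.
τ₁ = 456/20.4 = 22.353 s; τ₂ = 394/20.4 = 19.314 s.
Solving the cascade with C₁(0)=C₂(0)=0 gives C₂(t) = C_in[1 − (τ₁ e^(−t/τ₁) − τ₂ e^(−t/τ₂))/(τ₁ − τ₂)].
At t = 66.5: e^(−t/τ₁) = 0.051047, e^(−t/τ₂) = 0.031964.
C₂ = 4.57·[1 − (22.353·0.051047 − 19.314·0.031964)/(3.0392)] = 4.57·0.82768 = 3.7825 mg/L.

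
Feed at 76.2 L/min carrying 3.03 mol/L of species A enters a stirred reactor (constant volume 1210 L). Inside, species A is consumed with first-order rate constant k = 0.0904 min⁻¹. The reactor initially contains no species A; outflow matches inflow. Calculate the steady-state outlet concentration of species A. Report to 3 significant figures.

Species balance: V dC/dt = Q C_in − Q C − k V C.
At steady state: 0 = Q C_in − (Q + kV) C_ss, so C_ss = Q C_in/(Q + kV).
C_ss = 76.2·3.03/(76.2 + 0.0904·1210) = 230.89/185.58 = 1.2441 mol/L.

1.24 mol/L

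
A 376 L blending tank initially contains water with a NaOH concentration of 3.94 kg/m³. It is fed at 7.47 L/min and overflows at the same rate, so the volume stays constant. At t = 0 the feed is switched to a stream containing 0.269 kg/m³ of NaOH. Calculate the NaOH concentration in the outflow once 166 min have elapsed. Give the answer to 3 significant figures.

Mass balance on the solute (V constant): V dC/dt = Q(C_in − C).
Time constant τ = V/Q = 376/7.47 = 50.335 min.
This is linear first-order; C(t) = C_in + (C₀ − C_in) e^(−t/τ).
C(166) = 0.269 + (3.94 − 0.269)·e^(−166/50.335) = 0.269 + (3.6710)·0.036960 = 0.40468 kg/m³.

0.405 kg/m³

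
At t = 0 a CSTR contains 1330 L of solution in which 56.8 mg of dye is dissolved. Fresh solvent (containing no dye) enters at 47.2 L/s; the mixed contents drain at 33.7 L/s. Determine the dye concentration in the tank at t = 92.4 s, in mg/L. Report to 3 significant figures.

0.00423 mg/L

Let m(t) be the amount of dye. Volume: V(t) = V₀ + (Q_in − Q_out) t = 1330 + 13.500 t; V(92.4) = 2577.4 L.
Solute balance: dm/dt = 0 − Q_out C = −Q_out m/V(t).
Separate: dm/m = −Q_out dt/V(t) ⇒ ln(m/m₀) = −(Q_out/(Q_in−Q_out)) ln(V/V₀).
m = m₀ (V₀/V)^(Q_out/(Q_in−Q_out)) = 56.8 × (1330/2577.4)^(2.4963) = 10.891 mg.
C = m/V = 10.891/2577.4 = 0.0042258 mg/L.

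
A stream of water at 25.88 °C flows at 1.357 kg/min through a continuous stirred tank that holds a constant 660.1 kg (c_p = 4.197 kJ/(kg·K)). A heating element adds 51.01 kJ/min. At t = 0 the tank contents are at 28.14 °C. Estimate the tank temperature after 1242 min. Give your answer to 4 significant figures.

34.32 °C

M c_p dT/dt = ṁ c_p (T_in − T) + Q̇.
Rearrange: dT/dt = (T_ss − T)/τ with τ = M/ṁ = 486.441 min and T_ss = T_in + Q̇/(ṁ c_p) = 34.8365 °C.
T approaches T_ss exponentially: T(t) = T_ss + (T₀ − T_ss) e^(−t/τ).
T(1242) = 34.8365 + (-6.69646)·e^(−1242/486.441) = 34.8365 + (-6.69646)·0.0778291 = 34.3153 °C.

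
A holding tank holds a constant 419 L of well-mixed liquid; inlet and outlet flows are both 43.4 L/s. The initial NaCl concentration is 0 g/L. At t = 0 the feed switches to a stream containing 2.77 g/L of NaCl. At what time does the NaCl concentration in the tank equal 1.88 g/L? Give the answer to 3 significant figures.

Species balance: V dC/dt = Q(C_in − C) ⇒ τ = V/Q = 9.6544 s.
C(t) = C_in + (C₀ − C_in) e^(−t/τ). Set C = 1.88 and solve for t:
e^(−t/τ) = (C − C_in)/(C₀ − C_in) = (1.88 − 2.77)/(0 − 2.77) = 0.32130
t = −τ ln(…) = 9.6544 × 1.1354 = 10.961 s.

11.0 s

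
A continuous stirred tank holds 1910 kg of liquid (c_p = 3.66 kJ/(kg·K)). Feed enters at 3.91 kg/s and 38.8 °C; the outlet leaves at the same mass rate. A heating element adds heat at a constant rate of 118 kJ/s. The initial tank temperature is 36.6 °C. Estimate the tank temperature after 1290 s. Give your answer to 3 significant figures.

Unsteady energy balance on the tank contents: M c_p dT/dt = ṁ c_p (T_in − T) + 118.
Rearrange: dT/dt = (T_ss − T)/τ with τ = M/ṁ = 488.49 s and T_ss = T_in + Q̇/(ṁ c_p) = 47.046 °C.
T approaches T_ss exponentially: T(t) = T_ss + (T₀ − T_ss) e^(−t/τ).
T(1290) = 47.046 + (-10.446)·e^(−1290/488.49) = 47.046 + (-10.446)·0.071305 = 46.301 °C.

46.3 °C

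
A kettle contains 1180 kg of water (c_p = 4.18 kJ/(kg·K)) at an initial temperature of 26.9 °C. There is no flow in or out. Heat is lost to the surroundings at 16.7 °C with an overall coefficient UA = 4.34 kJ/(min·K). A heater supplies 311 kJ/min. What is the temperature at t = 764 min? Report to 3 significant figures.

57.0 °C

Energy balance: M c_p dT/dt = −UA(T − T_amb) + Q̇.
dT/dt = (T_ss − T)/τ with T_ss = T_amb + Q̇/UA = 16.7 + 311/4.34 = 88.359 °C, τ = M c_p/UA = 1180·4.18/4.34 = 1136.5 min.
Solution: T(t) = T_ss + (T₀ − T_ss) e^(−t/τ).
T(764) = 88.359 + (-61.459)·0.51056 = 56.980 °C.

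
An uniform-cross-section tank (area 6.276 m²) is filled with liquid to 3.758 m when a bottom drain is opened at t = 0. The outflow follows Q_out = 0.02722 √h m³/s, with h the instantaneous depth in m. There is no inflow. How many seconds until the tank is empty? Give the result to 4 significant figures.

Volume balance on the tank: A dh/dt = −0.02722 √h.
∫ h^(−1/2) dh = −(0.02722/A) ∫ dt, giving 2√h = 2√h₀ − (0.02722/A) t.
Tank is empty when √h = 0: t_empty = 2A√h₀/0.02722.
t_empty = 2·6.276·√3.758/0.02722 = 12.5520·1.93856/0.02722 = 893.929 s.

893.9 s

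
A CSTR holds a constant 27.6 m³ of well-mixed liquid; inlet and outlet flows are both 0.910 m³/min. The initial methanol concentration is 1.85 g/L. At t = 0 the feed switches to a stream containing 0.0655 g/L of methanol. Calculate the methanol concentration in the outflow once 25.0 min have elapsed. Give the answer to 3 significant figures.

0.848 g/L

Species balance on the tank: V dC/dt = Q(C_in − C).
Rewrite as dC/dt + C/τ = C_in/τ, τ = V/Q = 30.330 min.
Integrating: C(t) = C_in + (C₀ − C_in) e^(−t/τ).
C(25.0) = 0.0655 + (1.85 − 0.0655)·e^(−25.0/30.330) = 0.0655 + (1.7845)·0.43855 = 0.84810 g/L.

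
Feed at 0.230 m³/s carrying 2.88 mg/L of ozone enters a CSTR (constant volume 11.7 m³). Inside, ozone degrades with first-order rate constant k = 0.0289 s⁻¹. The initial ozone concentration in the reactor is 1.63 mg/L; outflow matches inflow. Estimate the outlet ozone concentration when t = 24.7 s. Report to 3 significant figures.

V dC/dt = Q(C_in − C) − k V C.
This is linear with rate a = Q/V + k = 0.048558 s⁻¹.
C_ss = Q C_in/(Q + kV) = 1.1659 mg/L; C(t) = C_ss + (C₀ − C_ss) e^(−a t).
C(24.7) = 1.1659 + (0.46407)·e^(−0.048558·24.7) = 1.1659 + (0.46407)·0.30138 = 1.3058 mg/L.

1.31 mg/L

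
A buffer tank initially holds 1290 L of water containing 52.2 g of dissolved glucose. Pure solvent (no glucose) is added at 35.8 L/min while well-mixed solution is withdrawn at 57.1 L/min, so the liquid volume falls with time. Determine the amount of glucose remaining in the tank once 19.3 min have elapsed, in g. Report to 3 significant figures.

18.7 g

Total volume: dV/dt = Q_in − Q_out = -21.300 L/min, so V(t) = 1290 − 21.300 t and V(19.3) = 878.91 L.
No glucose enters, so dm/dt = −Q_out · (m/V).
dm/m = −Q_out dt/(V₀ − 21.300 t); integrating gives ln(m/m₀) = −(Q_out/(Q_in−Q_out)) ln(V/V₀).
m = m₀ (V₀/V)^(Q_out/(Q_in−Q_out)) = 52.2 × (1290/878.91)^(-2.6808) = 18.661 g.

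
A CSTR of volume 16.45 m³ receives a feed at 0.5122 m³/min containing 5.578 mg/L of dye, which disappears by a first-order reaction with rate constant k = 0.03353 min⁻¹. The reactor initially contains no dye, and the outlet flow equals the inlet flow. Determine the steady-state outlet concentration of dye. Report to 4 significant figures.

V dC/dt = Q(C_in − C) − k V C.
At steady state: 0 = Q C_in − (Q + kV) C_ss, so C_ss = Q C_in/(Q + kV).
C_ss = 0.5122·5.578/(0.5122 + 0.03353·16.45) = 2.85705/1.06377 = 2.68578 mg/L.

2.686 mg/L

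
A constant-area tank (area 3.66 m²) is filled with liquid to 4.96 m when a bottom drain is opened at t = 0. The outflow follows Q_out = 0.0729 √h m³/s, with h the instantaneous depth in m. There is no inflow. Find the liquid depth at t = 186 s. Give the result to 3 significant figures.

Mass balance (ρ constant): A dh/dt = −0.0729 √h.
∫ h^(−1/2) dh = −(0.0729/A) ∫ dt, giving 2√h = 2√h₀ − (0.0729/A) t.
√h = √4.96 − 0.0729·186/(2·3.66) = 2.2271 − 1.8524 = 0.37473.
h = 0.37473² = 0.14042 m.

0.140 m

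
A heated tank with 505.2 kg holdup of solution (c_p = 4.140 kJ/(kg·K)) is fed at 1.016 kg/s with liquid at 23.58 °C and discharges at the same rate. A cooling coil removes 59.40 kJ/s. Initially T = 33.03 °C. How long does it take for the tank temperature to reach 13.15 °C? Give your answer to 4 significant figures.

921.9 s

M c_p dT/dt = ṁ c_p (T_in − T) − Q̇.
τ = M/ṁ = 497.244 s; T_ss = T_in − Q̇/(ṁ c_p) = 9.45812 °C.
T(t) = T_ss + (T₀ − T_ss) e^(−t/τ). Set T = 13.15:
e^(−t/τ) = (13.15 − 9.45812)/(33.03 − 9.45812) = 0.156622
t = −497.244 · ln(0.156622) = 921.851 s.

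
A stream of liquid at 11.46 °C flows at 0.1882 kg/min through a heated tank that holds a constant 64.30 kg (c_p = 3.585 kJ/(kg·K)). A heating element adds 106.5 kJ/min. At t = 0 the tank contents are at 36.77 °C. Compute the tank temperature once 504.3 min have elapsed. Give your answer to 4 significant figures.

139.0 °C

Energy balance: M c_p dT/dt = ṁ c_p (T_in − T) + 106.5.
τ = M/ṁ = 341.658 min; T_ss = T_in + Q̇/(ṁ c_p) = 11.46 + 106.5/(0.1882·3.585) = 169.309 °C.
This is linear first-order; T(t) = T_ss + (T₀ − T_ss) e^(−t/τ).
T(504.3) = 169.309 + (-132.539)·e^(−504.3/341.658) = 169.309 + (-132.539)·0.228541 = 139.018 °C.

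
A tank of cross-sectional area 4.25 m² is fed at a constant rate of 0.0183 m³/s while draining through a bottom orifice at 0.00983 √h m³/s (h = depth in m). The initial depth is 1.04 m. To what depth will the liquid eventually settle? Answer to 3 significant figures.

3.47 m

A dh/dt = Q_in − 0.00983 √h. Steady state requires inflow = outflow:
Q_in = 0.00983 √h_ss ⇒ √h_ss = 0.0183/0.00983 = 1.8616.
h_ss = 1.8616² = 3.4657 m. (Since h₀ = 1.04 m < h_ss, the level will rise toward this value.)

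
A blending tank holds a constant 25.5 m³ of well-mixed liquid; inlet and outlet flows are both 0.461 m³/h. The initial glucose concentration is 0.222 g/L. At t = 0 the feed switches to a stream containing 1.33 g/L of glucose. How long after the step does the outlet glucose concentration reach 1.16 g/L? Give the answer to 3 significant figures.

104 h

Mass balance on the solute (V constant): V dC/dt = Q(C_in − C), so τ = V/Q = 55.315 h.
C(t) = C_in + (C₀ − C_in) e^(−t/τ). Set C = 1.16 and solve for t:
e^(−t/τ) = (C − C_in)/(C₀ − C_in) = (1.16 − 1.33)/(0.222 − 1.33) = 0.15343
t = −τ ln(…) = 55.315 × 1.8745 = 103.69 h.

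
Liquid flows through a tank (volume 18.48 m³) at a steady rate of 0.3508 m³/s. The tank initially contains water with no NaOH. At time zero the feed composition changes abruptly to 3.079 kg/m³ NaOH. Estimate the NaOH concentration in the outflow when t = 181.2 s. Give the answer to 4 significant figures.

Unsteady species balance (constant V, well mixed): V dC/dt = Q(C_in − C).
Time constant τ = V/Q = 18.48/0.3508 = 52.6796 s.
Solution: C(t) = C_in + (C₀ − C_in) e^(−t/τ).
C(181.2) = 3.079 + (0 − 3.079)·e^(−181.2/52.6796) = 3.079 + (-3.07900)·0.0320755 = 2.98024 kg/m³.

2.980 kg/m³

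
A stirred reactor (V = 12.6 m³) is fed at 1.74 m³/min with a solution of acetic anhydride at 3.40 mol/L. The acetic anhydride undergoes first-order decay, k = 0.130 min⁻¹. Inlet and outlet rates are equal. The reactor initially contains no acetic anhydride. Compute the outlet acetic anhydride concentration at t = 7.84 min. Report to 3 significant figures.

1.54 mol/L

V dC/dt = Q(C_in − C) − k V C.
dC/dt = (Q/V) C_in − (Q/V + k) C; effective rate a = Q/V + k = 0.13810 + 0.130 = 0.26810 min⁻¹.
C_ss = Q C_in/(Q + kV) = 1.7513 mol/L; C(t) = C_ss + (C₀ − C_ss) e^(−a t).
C(7.84) = 1.7513 + (-1.7513)·e^(−0.26810·7.84) = 1.7513 + (-1.7513)·0.12223 = 1.5373 mol/L.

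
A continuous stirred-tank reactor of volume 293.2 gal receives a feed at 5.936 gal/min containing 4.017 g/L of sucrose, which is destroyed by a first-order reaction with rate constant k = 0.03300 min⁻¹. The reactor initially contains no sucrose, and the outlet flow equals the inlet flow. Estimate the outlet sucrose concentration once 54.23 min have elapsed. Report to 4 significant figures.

V dC/dt = Q(C_in − C) − k V C.
This is linear with rate a = Q/V + k = 0.0532456 min⁻¹.
C_ss = Q C_in/(Q + kV) = 1.52738 g/L; C(t) = C_ss + (C₀ − C_ss) e^(−a t).
C(54.23) = 1.52738 + (-1.52738)·e^(−0.0532456·54.23) = 1.52738 + (-1.52738)·0.0557149 = 1.44229 g/L.

1.442 g/L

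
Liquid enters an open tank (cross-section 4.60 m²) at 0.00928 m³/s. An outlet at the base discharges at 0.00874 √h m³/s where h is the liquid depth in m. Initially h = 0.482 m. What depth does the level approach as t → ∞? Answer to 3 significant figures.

A dh/dt = Q_in − 0.00874 √h. Steady state requires inflow = outflow:
Q_in = 0.00874 √h_ss ⇒ √h_ss = 0.00928/0.00874 = 1.0618.
h_ss = 1.0618² = 1.1274 m. (Since h₀ = 0.482 m < h_ss, the level will rise toward this value.)

1.13 m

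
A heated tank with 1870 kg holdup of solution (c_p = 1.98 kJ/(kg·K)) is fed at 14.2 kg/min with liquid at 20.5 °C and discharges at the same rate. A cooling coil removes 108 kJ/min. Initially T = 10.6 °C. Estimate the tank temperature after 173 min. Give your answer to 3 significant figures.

M c_p dT/dt = ṁ c_p (T_in − T) − Q̇.
τ = M/ṁ = 131.69 min; T_ss = T_in − Q̇/(ṁ c_p) = 20.5 − 108/(14.2·1.98) = 16.659 °C.
Integrating: T(t) = T_ss + (T₀ − T_ss) e^(−t/τ).
T(173) = 16.659 + (-6.0588)·e^(−173/131.69) = 16.659 + (-6.0588)·0.26883 = 15.030 °C.

15.0 °C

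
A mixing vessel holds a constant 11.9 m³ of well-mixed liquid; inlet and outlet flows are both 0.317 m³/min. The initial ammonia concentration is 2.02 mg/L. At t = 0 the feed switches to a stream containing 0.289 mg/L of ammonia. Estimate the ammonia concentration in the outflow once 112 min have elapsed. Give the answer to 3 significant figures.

0.377 mg/L

Mass balance on the solute (V constant): V dC/dt = Q(C_in − C).
Rewrite as dC/dt + C/τ = C_in/τ, τ = V/Q = 37.539 min.
Solution: C(t) = C_in + (C₀ − C_in) e^(−t/τ).
C(112) = 0.289 + (2.02 − 0.289)·e^(−112/37.539) = 0.289 + (1.7310)·0.050614 = 0.37661 mg/L.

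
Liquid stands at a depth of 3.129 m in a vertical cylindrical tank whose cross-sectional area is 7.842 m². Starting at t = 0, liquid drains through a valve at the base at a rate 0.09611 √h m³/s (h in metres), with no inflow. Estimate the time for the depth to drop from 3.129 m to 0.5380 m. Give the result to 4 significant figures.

169.0 s

Volume balance on the tank: A dh/dt = −0.09611 √h.
∫ h^(−1/2) dh = −(0.09611/A) ∫ dt, giving 2√h = 2√h₀ − (0.09611/A) t.
t = 2A(√h₀ − √h)/0.09611 = 2·7.842·(√3.129 − √0.5380)/0.09611
  = 15.6840 × (1.76890 − 0.733485) / 0.09611 = 168.967 s.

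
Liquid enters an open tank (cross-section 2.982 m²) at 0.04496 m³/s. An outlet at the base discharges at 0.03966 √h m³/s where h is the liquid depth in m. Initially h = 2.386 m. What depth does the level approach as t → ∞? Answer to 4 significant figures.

Level balance: A dh/dt = 0.04496 − 0.03966 √h. Setting dh/dt = 0:
Q_in = 0.03966 √h_ss ⇒ √h_ss = 0.04496/0.03966 = 1.13364.
h_ss = 1.13364² = 1.28513 m. (Since h₀ = 2.386 m > h_ss, the level will fall toward this value.)

1.285 m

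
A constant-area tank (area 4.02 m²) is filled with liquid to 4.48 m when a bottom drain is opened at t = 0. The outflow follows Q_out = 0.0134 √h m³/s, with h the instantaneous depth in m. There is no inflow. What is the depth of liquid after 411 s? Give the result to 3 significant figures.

2.05 m

With no inflow, A dh/dt = −0.0134 √h.
This is separable: 2 d(√h)/dt = −0.0134/A, so √h = √h₀ − (0.0134/(2A)) t.
√h = √4.48 − 0.0134·411/(2·4.02) = 2.1166 − 0.68500 = 1.4316.
h = 1.4316² = 2.0495 m.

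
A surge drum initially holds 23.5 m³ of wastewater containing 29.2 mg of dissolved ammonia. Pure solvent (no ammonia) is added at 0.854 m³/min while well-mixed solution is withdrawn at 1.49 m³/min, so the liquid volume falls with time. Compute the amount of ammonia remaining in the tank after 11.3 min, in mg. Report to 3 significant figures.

Total volume: dV/dt = Q_in − Q_out = -0.63600 m³/min, so V(t) = 23.5 − 0.63600 t and V(11.3) = 16.313 m³.
Solute balance: dm/dt = 0 − Q_out C = −Q_out m/V(t).
dm/m = −Q_out dt/(V₀ − 0.63600 t); integrating gives ln(m/m₀) = −(Q_out/(Q_in−Q_out)) ln(V/V₀).
m = m₀ (V₀/V)^(Q_out/(Q_in−Q_out)) = 29.2 × (23.5/16.313)^(-2.3428) = 12.416 mg.

12.4 mg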